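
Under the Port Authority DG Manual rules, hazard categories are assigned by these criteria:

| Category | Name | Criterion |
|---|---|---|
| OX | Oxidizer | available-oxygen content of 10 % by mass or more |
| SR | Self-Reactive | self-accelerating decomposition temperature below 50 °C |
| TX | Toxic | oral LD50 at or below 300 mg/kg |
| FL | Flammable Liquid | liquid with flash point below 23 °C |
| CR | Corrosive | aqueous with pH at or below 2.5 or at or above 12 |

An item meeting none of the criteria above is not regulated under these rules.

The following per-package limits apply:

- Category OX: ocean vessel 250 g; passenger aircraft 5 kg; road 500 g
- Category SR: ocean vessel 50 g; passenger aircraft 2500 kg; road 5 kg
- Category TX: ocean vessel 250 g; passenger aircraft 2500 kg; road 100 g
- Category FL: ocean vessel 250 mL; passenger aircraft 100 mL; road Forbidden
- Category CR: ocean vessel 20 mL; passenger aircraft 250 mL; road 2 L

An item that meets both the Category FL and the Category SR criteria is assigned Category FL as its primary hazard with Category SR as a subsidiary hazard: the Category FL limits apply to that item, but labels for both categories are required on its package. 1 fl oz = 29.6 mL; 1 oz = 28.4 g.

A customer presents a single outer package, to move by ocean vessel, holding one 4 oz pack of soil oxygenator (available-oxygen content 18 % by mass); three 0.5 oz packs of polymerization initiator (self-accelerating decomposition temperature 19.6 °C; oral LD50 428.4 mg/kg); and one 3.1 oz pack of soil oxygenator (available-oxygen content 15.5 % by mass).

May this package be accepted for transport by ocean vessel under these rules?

Yes

Soil oxygenator: available-oxygen content 18 % by mass ≥ 10 % by mass → Category OX (Oxidizer).
The polymerization initiator has self-accelerating decomposition temperature 19.6 °C, which is < 50 °C, so it is Category SR (Self-Reactive).
Available-oxygen content 15.5 % by mass meets the Category OX criterion (Oxidizer), so the soil oxygenator is Category OX.
Category OX net quantity: (one 4 oz pack = 113.6 g) + (one 3.1 oz pack = 88.04 g) = 201.64 g.
201.64 g ≤ 250 g (ocean vessel limit, Category OX) — within limit.
Category SR quantity: three 0.5 oz packs = 42.6 g.
42.6 g ≤ 50 g (ocean vessel limit, Category SR) — within limit.
Every hazard category is within its ocean vessel limit and no segregation rule is violated.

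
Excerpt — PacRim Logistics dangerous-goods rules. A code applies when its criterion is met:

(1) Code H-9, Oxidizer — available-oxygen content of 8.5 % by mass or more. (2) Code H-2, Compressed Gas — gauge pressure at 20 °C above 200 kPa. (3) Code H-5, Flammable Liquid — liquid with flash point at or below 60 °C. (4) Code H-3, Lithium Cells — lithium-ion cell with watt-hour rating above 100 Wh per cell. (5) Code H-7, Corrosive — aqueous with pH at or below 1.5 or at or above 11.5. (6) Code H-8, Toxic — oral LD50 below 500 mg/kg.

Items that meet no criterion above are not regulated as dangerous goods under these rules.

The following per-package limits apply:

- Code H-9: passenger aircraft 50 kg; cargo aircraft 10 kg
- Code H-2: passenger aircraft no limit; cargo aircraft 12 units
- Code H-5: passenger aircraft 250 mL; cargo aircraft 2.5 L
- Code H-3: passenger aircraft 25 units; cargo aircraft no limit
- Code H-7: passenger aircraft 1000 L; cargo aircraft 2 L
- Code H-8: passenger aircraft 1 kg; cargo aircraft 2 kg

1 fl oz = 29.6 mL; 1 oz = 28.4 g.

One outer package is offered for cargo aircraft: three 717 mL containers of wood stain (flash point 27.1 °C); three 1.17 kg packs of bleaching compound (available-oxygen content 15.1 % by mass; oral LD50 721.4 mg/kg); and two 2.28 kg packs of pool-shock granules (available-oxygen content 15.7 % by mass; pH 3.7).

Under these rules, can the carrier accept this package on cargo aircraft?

Wood stain: flash point 27.1 °C ≤ 60 °C → Code H-5 (Flammable Liquid).
Bleaching compound: available-oxygen content 15.1 % by mass ≥ 8.5 % by mass → Code H-9 (Oxidizer).
With available-oxygen content 15.7 % by mass (≥ 8.5 % by mass), the pool-shock granules fall in Code H-9.
Code H-9 net quantity: (three 1.17 kg packs = 3.51 kg) + (two 2.28 kg packs = 4.56 kg) = 8.07 kg.
8.07 kg is within the cargo aircraft limit of 10 kg for Code H-9.
Code H-5 quantity: three 717 mL containers = 2.151 L.
That is within the Code H-5 cargo aircraft limit of 2.5 L.
Every hazard code is within its cargo aircraft limit and no segregation rule is violated.

Yes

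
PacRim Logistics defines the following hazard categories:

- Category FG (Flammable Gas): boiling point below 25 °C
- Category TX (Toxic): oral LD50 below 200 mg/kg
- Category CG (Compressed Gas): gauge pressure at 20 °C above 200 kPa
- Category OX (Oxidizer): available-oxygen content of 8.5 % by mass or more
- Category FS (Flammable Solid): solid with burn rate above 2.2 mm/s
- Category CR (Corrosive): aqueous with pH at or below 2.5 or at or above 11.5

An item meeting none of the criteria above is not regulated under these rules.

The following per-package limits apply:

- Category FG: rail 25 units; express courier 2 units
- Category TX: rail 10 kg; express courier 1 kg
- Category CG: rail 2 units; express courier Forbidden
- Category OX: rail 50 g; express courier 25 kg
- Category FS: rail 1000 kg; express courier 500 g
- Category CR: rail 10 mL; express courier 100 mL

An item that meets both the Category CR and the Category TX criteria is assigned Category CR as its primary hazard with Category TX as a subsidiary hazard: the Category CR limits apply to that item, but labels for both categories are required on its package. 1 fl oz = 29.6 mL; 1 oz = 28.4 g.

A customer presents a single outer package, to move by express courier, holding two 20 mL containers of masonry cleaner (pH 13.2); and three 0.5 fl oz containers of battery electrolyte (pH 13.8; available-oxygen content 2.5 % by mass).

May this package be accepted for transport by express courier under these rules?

The masonry cleaner has pH 13.2, which is ≥ 11.5, so it is Category CR (Corrosive).
The battery electrolyte has pH 13.8, which is ≥ 11.5, so it is Category CR (Corrosive).
Category CR net quantity: (two 20 mL containers = 40 mL) + (three 0.5 fl oz containers = 44.4 mL) = 84.4 mL.
That is within the Category CR express courier limit of 100 mL.

Yes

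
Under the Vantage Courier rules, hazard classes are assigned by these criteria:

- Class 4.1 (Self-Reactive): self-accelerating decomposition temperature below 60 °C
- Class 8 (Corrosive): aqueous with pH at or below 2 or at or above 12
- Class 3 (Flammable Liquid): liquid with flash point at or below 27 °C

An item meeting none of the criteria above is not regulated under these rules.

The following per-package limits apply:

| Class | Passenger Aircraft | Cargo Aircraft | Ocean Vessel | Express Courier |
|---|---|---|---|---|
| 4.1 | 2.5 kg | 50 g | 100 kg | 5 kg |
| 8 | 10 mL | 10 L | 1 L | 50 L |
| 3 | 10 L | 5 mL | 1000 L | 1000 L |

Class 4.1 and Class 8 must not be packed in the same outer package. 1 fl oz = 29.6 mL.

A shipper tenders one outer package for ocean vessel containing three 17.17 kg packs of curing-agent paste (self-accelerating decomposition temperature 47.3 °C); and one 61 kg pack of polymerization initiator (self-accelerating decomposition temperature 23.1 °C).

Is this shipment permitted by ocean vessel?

No

With self-accelerating decomposition temperature 47.3 °C (< 60 °C), the curing-agent paste falls in Class 4.1.
The polymerization initiator has self-accelerating decomposition temperature 23.1 °C, which is < 60 °C, so it is Class 4.1 (Self-Reactive).
Total Class 4.1: (three 17.17 kg packs = 51.51 kg) + 61 kg = 112.51 kg.
112.51 kg > 100 kg (ocean vessel limit, Class 4.1) — over the limit.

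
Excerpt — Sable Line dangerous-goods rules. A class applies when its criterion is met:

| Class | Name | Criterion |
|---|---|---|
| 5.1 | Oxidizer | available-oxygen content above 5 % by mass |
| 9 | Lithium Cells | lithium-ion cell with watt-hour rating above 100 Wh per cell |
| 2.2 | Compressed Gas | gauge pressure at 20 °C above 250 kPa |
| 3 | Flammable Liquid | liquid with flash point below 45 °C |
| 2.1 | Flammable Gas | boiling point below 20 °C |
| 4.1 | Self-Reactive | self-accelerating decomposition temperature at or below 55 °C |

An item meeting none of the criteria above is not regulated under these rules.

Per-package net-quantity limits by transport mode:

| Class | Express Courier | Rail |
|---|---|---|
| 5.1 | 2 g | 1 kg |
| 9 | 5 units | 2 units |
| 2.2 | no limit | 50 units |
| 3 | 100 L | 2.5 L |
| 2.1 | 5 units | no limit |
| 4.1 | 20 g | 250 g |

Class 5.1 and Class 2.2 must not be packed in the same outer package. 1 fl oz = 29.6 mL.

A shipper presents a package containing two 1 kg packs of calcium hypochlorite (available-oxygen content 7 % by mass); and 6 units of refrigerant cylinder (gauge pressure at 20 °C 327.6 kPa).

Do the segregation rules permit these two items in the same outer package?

No

With available-oxygen content 7 % by mass (> 5 % by mass), the calcium hypochlorite falls in Class 5.1.
Gauge pressure at 20 °C 327.6 kPa meets the Class 2.2 criterion (Compressed Gas), so the refrigerant cylinder is Class 2.2.
Class 5.1 and Class 2.2 may not share an outer package.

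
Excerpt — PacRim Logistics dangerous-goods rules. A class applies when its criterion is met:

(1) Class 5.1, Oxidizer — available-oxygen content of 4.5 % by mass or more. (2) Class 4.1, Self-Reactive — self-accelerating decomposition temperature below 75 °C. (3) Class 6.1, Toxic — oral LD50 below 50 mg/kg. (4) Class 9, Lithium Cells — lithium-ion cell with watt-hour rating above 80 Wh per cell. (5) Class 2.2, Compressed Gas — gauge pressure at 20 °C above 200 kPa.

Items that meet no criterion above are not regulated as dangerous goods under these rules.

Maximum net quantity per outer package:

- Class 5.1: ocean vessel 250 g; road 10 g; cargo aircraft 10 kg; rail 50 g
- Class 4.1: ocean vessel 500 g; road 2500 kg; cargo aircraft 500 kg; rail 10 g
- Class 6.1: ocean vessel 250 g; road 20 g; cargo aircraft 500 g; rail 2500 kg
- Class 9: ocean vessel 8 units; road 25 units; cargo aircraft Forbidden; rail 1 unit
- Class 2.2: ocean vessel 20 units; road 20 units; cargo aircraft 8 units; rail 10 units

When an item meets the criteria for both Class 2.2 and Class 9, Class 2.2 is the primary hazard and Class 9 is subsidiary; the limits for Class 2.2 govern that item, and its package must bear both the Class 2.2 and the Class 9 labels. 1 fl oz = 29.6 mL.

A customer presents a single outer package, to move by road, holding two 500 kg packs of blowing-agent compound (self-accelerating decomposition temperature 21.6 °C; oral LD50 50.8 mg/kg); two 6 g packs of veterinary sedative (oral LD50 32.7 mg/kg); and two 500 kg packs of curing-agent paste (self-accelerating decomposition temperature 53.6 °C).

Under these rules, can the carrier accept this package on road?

Yes

Blowing-agent compound: self-accelerating decomposition temperature 21.6 °C < 75 °C → Class 4.1 (Self-Reactive).
With oral LD50 32.7 mg/kg (< 50 mg/kg), the veterinary sedative falls in Class 6.1.
With self-accelerating decomposition temperature 53.6 °C (< 75 °C), the curing-agent paste falls in Class 4.1.
Class 4.1 net quantity: (two 500 kg packs = 1000 kg) + (two 500 kg packs = 1000 kg) = 2000 kg.
2000 kg ≤ 2500 kg (road limit, Class 4.1) — within limit.
Class 6.1 quantity: two 6 g packs = 12 g.
12 g is within the road limit of 20 g for Class 6.1.
Every hazard class is within its road limit and no segregation rule is violated.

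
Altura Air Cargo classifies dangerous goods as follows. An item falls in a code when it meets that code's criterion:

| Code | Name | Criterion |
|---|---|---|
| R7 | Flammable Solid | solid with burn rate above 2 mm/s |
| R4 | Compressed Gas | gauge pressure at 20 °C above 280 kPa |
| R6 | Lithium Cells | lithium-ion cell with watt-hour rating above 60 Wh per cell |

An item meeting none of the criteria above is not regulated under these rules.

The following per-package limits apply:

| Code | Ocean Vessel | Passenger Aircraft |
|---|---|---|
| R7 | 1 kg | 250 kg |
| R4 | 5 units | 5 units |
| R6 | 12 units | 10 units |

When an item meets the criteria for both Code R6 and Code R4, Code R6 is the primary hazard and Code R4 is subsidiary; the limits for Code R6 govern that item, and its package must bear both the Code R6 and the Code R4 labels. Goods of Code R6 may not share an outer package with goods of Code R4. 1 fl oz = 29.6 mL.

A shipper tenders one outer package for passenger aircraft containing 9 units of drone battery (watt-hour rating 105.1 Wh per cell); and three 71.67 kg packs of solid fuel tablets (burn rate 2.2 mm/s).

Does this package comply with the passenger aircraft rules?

Yes

The drone battery has watt-hour rating 105.1 Wh per cell, which is > 60 Wh per cell, so it is Code R6 (Lithium Cells).
The solid fuel tablets have burn rate 2.2 mm/s, which is > 2 mm/s, so they are Code R7 (Flammable Solid).
Code R6 quantity: 9 units.
That is within the Code R6 passenger aircraft limit of 10 units.
Code R7 quantity: three 71.67 kg packs = 215.01 kg.
215.01 kg is within the passenger aircraft limit of 250 kg for Code R7.
The segregation rule (Code R6 with Code R4) does not apply to Code R6 with Code R7.
Every hazard code is within its passenger aircraft limit and no segregation rule is violated.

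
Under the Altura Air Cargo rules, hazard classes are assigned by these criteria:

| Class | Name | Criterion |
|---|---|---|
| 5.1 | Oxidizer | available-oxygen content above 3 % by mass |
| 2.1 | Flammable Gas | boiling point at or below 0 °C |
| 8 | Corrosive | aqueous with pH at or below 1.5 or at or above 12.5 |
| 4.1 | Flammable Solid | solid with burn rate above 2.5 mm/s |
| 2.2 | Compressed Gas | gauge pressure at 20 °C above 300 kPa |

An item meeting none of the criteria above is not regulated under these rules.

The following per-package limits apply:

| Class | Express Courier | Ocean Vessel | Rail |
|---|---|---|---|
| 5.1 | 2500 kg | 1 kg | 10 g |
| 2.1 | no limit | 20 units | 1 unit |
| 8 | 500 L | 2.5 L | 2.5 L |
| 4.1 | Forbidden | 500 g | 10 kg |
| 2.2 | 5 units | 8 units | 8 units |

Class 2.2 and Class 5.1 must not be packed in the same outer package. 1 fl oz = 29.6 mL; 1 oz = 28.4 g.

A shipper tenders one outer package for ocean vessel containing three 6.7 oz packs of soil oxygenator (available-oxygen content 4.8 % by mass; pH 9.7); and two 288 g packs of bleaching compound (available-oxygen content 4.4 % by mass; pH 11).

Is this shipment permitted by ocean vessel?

With available-oxygen content 4.8 % by mass (> 3 % by mass), the soil oxygenator falls in Class 5.1.
The bleaching compound has available-oxygen content 4.4 % by mass, which is > 3 % by mass, so it is Class 5.1 (Oxidizer).
Class 5.1 net quantity: (three 6.7 oz packs = 570.84 g) + (two 288 g packs = 576 g) = 1146.84 g.
That exceeds the Class 5.1 ocean vessel limit of 1 kg.

No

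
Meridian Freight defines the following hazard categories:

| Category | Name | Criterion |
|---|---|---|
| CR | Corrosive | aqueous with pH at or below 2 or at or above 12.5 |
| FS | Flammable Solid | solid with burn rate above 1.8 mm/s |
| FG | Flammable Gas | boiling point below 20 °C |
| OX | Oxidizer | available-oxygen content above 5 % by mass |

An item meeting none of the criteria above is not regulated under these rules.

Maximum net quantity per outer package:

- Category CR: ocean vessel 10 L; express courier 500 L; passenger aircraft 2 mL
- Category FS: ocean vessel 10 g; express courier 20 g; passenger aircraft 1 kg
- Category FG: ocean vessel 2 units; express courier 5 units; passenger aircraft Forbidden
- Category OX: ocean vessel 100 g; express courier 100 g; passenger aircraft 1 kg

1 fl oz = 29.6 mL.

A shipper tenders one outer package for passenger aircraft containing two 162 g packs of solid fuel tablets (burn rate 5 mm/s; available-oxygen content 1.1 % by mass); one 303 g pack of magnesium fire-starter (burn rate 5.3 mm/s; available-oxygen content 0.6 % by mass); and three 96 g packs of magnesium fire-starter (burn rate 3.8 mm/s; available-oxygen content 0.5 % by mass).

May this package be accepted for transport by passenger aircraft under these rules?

Yes

Solid fuel tablets: burn rate 5 mm/s > 1.8 mm/s → Category FS (Flammable Solid).
The magnesium fire-starter has burn rate 5.3 mm/s, which is > 1.8 mm/s, so it is Category FS (Flammable Solid).
With burn rate 3.8 mm/s (> 1.8 mm/s), the magnesium fire-starter falls in Category FS.
Total Category FS: (two 162 g packs = 324 g) + 303 g + (three 96 g packs = 288 g) = 915 g.
915 g is within the passenger aircraft limit of 1 kg for Category FS.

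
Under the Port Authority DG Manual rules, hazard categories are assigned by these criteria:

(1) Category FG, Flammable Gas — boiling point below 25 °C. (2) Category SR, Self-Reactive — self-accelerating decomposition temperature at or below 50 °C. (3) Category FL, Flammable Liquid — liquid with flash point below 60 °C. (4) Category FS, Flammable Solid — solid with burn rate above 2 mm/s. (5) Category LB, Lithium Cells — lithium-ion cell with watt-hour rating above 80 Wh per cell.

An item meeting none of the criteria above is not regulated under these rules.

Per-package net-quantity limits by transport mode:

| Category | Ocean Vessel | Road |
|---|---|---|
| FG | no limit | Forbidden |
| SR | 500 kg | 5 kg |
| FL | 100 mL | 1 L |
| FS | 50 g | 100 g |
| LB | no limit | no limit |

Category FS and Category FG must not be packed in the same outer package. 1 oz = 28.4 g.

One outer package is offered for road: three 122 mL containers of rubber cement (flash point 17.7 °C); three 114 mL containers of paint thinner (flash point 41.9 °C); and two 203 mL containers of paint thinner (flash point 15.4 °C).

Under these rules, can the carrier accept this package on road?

No

With flash point 17.7 °C (< 60 °C), the rubber cement falls in Category FL.
Flash point 41.9 °C meets the Category FL criterion (Flammable Liquid), so the paint thinner is Category FL.
The paint thinner has flash point 15.4 °C, which is < 60 °C, so it is Category FL (Flammable Liquid).
Total Category FL: (three 122 mL containers = 366 mL) + (three 114 mL containers = 342 mL) + (two 203 mL containers = 406 mL) = 1.114 L.
That exceeds the Category FL road limit of 1 L.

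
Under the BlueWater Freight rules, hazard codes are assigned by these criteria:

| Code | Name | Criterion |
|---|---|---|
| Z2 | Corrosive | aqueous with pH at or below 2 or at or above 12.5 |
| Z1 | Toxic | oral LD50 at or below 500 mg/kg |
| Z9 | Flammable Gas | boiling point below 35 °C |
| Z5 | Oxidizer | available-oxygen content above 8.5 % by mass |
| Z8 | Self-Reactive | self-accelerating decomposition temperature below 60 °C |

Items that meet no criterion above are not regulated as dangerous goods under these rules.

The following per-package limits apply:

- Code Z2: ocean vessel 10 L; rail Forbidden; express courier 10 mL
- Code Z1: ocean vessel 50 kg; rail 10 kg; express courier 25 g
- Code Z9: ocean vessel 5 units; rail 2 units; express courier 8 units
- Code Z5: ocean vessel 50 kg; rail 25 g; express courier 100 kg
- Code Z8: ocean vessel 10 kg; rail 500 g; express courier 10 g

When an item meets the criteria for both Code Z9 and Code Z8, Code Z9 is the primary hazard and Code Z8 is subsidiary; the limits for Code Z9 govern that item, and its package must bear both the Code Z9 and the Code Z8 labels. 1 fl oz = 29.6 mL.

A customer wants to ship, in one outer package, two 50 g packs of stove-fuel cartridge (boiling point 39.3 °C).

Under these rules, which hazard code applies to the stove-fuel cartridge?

boiling point 39.3 °C is not below 35 °C, so Code Z9 does not apply.
No criterion is met, so the item is not regulated.

Not regulated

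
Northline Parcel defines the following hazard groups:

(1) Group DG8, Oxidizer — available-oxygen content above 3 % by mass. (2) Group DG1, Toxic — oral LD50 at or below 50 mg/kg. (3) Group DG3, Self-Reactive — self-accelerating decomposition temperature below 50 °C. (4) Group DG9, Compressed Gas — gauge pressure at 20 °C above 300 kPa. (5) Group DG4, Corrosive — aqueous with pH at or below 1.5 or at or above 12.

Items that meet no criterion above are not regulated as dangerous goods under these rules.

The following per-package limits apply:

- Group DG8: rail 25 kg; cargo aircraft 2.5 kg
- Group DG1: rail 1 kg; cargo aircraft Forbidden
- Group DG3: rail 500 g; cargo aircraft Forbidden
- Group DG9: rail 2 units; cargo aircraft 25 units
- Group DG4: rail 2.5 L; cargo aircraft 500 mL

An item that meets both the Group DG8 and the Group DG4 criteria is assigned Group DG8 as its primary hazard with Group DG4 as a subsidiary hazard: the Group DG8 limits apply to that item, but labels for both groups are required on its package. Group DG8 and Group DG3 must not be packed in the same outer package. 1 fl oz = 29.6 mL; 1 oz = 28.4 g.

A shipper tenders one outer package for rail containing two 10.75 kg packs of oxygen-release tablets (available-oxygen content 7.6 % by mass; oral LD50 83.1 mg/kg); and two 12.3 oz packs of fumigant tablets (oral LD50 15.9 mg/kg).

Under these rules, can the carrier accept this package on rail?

Yes

Available-oxygen content 7.6 % by mass meets the Group DG8 criterion (Oxidizer), so the oxygen-release tablets are Group DG8.
Oral LD50 15.9 mg/kg meets the Group DG1 criterion (Toxic), so the fumigant tablets are Group DG1.
Group DG8 quantity: two 10.75 kg packs = 21.5 kg.
That is within the Group DG8 rail limit of 25 kg.
Group DG1 quantity: two 12.3 oz packs = 698.64 g.
698.64 g is within the rail limit of 1 kg for Group DG1.
The segregation rule (Group DG8 with Group DG3) does not apply to Group DG8 with Group DG1.
Every hazard group is within its rail limit and no segregation rule is violated.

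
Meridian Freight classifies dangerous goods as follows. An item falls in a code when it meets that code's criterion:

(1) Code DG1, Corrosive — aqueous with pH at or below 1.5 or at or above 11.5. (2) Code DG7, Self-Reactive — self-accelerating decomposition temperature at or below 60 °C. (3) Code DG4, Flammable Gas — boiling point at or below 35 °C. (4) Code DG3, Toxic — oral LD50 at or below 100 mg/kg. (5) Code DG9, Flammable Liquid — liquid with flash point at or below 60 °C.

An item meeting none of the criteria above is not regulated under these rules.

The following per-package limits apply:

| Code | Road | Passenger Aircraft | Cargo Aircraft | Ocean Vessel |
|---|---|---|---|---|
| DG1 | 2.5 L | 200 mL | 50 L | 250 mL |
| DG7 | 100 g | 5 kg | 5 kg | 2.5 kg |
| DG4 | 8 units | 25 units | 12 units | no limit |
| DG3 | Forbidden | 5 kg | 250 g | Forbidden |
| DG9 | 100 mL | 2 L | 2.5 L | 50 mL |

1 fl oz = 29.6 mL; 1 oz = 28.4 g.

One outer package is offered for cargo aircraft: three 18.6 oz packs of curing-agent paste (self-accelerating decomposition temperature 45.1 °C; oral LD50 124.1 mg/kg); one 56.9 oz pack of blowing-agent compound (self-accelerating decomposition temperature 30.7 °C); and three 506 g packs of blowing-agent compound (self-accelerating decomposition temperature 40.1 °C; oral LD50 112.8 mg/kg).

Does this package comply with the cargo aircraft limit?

Yes

With self-accelerating decomposition temperature 45.1 °C (≤ 60 °C), the curing-agent paste falls in Code DG7.
The blowing-agent compound has self-accelerating decomposition temperature 30.7 °C, which is ≤ 60 °C, so it is Code DG7 (Self-Reactive).
Blowing-agent compound: self-accelerating decomposition temperature 40.1 °C ≤ 60 °C → Code DG7 (Self-Reactive).
Total Code DG7: (three 18.6 oz packs = 1584.72 g) + (one 56.9 oz pack = 1615.96 g) + (three 506 g packs = 1.518 kg) = 4718.68 g.
4718.68 g ≤ 5 kg (cargo aircraft limit, Code DG7) — within limit.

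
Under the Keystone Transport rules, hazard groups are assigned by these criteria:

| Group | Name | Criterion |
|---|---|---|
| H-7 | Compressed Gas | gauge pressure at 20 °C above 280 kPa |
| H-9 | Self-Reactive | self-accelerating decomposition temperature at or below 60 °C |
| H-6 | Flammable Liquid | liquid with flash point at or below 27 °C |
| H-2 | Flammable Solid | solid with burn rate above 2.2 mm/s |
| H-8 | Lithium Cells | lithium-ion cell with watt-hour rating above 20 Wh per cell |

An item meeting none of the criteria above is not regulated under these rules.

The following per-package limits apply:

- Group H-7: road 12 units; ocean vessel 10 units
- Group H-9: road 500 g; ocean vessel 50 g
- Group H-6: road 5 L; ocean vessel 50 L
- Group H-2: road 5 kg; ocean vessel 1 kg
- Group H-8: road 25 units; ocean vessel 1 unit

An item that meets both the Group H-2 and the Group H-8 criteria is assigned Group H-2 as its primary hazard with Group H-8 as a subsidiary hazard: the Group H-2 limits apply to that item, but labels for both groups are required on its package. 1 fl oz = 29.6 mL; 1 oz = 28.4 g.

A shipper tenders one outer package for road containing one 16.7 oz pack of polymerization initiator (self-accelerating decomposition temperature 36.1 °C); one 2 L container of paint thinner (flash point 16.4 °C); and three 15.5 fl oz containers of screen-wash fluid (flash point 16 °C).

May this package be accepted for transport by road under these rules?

Yes

Polymerization initiator: self-accelerating decomposition temperature 36.1 °C ≤ 60 °C → Group H-9 (Self-Reactive).
The paint thinner has flash point 16.4 °C, which is ≤ 27 °C, so it is Group H-6 (Flammable Liquid).
Flash point 16 °C meets the Group H-6 criterion (Flammable Liquid), so the screen-wash fluid is Group H-6.
Total Group H-6: 2 L + (three 15.5 fl oz containers = 1376.4 mL) = 3376.4 mL.
3376.4 mL ≤ 5 L (road limit, Group H-6) — within limit.
Group H-9 quantity: one 16.7 oz pack = 474.28 g.
That is within the Group H-9 road limit of 500 g.
Every hazard group is within its road limit and no segregation rule is violated.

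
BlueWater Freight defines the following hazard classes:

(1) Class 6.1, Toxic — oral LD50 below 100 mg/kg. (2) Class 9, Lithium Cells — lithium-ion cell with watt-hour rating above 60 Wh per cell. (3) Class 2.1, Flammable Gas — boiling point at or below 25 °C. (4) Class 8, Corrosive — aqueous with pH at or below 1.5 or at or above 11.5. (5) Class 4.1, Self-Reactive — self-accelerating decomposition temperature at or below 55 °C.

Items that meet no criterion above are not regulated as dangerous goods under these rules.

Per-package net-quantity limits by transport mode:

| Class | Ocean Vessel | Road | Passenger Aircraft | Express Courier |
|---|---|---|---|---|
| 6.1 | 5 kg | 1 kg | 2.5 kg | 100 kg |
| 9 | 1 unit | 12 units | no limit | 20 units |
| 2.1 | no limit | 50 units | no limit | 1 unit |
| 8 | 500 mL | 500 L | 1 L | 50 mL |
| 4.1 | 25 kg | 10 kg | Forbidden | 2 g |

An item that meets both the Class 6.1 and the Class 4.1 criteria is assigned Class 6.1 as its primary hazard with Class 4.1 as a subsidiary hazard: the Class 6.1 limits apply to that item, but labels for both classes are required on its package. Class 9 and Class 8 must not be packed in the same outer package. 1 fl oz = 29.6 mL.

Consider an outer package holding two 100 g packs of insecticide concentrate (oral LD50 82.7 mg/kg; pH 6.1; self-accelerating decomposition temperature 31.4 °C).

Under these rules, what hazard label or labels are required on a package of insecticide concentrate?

Insecticide concentrate: oral LD50 82.7 mg/kg < 100 mg/kg → Class 6.1 (Toxic).
The insecticide concentrate has self-accelerating decomposition temperature 31.4 °C, which is ≤ 55 °C, so it is Class 4.1 (Self-Reactive).
By the precedence rule Class 6.1 is primary and Class 4.1 is subsidiary, and that rule requires both labels on the package.

Class 4.1 and 6.1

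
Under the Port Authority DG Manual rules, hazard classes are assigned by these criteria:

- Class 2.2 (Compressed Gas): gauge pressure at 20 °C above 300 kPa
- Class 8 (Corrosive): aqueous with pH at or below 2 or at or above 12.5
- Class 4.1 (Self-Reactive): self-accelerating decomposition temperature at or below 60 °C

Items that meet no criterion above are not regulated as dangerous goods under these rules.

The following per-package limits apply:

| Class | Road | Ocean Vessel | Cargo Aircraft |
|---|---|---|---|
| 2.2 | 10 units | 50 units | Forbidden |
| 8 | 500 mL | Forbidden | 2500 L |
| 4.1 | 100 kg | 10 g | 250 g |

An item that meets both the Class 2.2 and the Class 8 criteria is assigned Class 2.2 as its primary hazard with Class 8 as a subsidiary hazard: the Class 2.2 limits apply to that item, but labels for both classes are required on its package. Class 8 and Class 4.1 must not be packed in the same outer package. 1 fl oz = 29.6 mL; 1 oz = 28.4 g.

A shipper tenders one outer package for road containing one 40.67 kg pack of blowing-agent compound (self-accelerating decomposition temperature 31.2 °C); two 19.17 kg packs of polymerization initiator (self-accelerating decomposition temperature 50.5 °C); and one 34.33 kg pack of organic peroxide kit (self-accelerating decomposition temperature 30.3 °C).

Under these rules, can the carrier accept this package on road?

Blowing-agent compound: self-accelerating decomposition temperature 31.2 °C ≤ 60 °C → Class 4.1 (Self-Reactive).
The polymerization initiator has self-accelerating decomposition temperature 50.5 °C, which is ≤ 60 °C, so it is Class 4.1 (Self-Reactive).
With self-accelerating decomposition temperature 30.3 °C (≤ 60 °C), the organic peroxide kit falls in Class 4.1.
Total Class 4.1: 40.67 kg + (two 19.17 kg packs = 38.34 kg) + 34.33 kg = 113.34 kg.
113.34 kg exceeds the road limit of 100 kg for Class 4.1.

No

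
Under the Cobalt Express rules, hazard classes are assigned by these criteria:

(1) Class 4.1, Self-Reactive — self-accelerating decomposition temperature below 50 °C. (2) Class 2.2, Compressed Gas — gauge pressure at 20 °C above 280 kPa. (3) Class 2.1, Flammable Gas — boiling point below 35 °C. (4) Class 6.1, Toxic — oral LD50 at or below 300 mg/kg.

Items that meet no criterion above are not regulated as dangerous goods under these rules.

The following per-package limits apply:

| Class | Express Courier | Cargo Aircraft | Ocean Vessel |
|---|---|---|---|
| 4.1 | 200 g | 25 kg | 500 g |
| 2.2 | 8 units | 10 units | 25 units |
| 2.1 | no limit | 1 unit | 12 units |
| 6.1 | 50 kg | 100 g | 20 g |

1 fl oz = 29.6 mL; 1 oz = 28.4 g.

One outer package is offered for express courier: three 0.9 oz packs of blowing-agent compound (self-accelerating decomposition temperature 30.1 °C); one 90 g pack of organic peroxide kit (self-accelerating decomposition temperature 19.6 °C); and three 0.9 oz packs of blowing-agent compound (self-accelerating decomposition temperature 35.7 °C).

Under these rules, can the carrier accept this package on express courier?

No

Self-accelerating decomposition temperature 30.1 °C meets the Class 4.1 criterion (Self-Reactive), so the blowing-agent compound is Class 4.1.
The organic peroxide kit has self-accelerating decomposition temperature 19.6 °C, which is < 50 °C, so it is Class 4.1 (Self-Reactive).
The blowing-agent compound has self-accelerating decomposition temperature 35.7 °C, which is < 50 °C, so it is Class 4.1 (Self-Reactive).
Class 4.1 net quantity: (three 0.9 oz packs = 76.68 g) + 90 g + (three 0.9 oz packs = 76.68 g) = 243.36 g.
243.36 g > 200 g (express courier limit, Class 4.1) — over the limit.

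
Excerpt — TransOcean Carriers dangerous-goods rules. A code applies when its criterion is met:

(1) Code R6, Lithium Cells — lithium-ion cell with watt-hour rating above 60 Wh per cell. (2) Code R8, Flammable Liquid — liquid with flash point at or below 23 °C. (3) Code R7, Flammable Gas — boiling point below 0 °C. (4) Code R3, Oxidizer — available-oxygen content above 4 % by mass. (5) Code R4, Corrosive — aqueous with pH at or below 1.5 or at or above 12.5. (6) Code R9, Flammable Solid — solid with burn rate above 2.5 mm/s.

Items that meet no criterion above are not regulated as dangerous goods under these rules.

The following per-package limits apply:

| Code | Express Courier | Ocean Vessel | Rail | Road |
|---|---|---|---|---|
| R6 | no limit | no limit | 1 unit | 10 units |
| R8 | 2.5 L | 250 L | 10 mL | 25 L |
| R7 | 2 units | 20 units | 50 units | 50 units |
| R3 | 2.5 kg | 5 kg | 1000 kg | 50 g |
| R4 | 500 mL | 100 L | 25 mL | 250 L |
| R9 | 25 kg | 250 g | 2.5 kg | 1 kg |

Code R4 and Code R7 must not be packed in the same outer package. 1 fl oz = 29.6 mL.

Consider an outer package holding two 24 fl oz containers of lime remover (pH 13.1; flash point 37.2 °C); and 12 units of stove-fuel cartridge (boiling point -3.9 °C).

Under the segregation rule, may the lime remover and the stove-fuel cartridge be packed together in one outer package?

The lime remover has pH 13.1, which is ≥ 12.5, so it is Code R4 (Corrosive).
With boiling point -3.9 °C (< 0 °C), the stove-fuel cartridge falls in Code R7.
Code R4 and Code R7 may not share an outer package.

No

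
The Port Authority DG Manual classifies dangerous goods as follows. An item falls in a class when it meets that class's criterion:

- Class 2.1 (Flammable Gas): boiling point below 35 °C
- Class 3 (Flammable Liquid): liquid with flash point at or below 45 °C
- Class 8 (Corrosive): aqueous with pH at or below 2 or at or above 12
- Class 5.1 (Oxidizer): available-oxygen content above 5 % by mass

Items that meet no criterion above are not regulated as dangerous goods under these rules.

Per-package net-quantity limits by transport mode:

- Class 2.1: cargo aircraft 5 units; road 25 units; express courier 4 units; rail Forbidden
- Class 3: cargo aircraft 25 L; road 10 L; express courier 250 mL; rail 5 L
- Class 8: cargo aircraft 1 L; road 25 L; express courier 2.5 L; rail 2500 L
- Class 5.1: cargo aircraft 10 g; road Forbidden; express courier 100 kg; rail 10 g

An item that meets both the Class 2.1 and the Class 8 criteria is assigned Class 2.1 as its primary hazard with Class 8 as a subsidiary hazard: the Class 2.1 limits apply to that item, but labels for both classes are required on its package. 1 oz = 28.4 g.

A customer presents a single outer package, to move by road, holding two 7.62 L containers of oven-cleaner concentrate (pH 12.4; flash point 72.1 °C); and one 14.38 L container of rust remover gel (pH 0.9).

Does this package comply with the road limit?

No

With pH 12.4 (≥ 12), the oven-cleaner concentrate falls in Class 8.
Rust remover gel: pH 0.9 ≤ 2 → Class 8 (Corrosive).
Total Class 8: (two 7.62 L containers = 15.24 L) + 14.38 L = 29.62 L.
29.62 L > 25 L (road limit, Class 8) — over the limit.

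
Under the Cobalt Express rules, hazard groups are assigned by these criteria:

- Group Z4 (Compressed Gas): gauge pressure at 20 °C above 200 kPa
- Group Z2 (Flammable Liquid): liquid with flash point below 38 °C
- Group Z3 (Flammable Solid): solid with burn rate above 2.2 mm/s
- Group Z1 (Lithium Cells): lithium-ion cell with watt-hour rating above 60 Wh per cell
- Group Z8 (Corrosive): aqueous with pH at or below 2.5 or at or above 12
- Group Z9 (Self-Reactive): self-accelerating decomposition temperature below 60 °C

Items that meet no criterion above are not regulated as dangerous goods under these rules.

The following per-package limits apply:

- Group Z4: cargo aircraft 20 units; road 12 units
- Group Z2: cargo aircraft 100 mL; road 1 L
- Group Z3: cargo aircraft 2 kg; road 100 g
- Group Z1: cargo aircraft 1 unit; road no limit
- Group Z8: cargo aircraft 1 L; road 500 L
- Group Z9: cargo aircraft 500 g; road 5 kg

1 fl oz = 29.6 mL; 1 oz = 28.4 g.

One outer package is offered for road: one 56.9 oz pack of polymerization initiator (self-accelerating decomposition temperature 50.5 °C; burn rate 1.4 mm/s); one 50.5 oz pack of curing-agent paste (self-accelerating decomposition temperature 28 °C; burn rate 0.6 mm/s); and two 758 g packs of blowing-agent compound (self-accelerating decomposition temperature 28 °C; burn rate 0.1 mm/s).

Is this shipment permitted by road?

With self-accelerating decomposition temperature 50.5 °C (< 60 °C), the polymerization initiator falls in Group Z9.
With self-accelerating decomposition temperature 28 °C (< 60 °C), the curing-agent paste falls in Group Z9.
Self-accelerating decomposition temperature 28 °C meets the Group Z9 criterion (Self-Reactive), so the blowing-agent compound is Group Z9.
Group Z9 net quantity: (one 56.9 oz pack = 1615.96 g) + (one 50.5 oz pack = 1434.2 g) + (two 758 g packs = 1.516 kg) = 4566.16 g.
That is within the Group Z9 road limit of 5 kg.

Yes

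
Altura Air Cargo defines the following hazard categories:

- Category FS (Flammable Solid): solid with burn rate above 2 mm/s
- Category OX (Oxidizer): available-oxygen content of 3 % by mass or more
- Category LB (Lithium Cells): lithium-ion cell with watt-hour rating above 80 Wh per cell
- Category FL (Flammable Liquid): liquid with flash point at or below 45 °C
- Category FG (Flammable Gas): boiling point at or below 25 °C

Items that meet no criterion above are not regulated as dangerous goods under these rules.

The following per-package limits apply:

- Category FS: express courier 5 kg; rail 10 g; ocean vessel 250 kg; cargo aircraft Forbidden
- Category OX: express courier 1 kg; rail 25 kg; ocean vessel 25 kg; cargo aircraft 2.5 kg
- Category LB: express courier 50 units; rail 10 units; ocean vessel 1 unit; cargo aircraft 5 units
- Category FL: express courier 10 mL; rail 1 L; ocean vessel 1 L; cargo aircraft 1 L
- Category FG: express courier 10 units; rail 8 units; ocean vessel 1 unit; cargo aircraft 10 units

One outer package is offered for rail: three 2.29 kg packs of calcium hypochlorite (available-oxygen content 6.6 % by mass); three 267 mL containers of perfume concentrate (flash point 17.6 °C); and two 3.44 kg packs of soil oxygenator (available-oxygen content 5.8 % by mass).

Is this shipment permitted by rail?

The calcium hypochlorite has available-oxygen content 6.6 % by mass, which is ≥ 3 % by mass, so it is Category OX (Oxidizer).
Perfume concentrate: flash point 17.6 °C ≤ 45 °C → Category FL (Flammable Liquid).
With available-oxygen content 5.8 % by mass (≥ 3 % by mass), the soil oxygenator falls in Category OX.
Total Category OX: (three 2.29 kg packs = 6.87 kg) + (two 3.44 kg packs = 6.88 kg) = 13.75 kg.
13.75 kg ≤ 25 kg (rail limit, Category OX) — within limit.
Category FL quantity: three 267 mL containers = 801 mL.
801 mL is within the rail limit of 1 L for Category FL.
Every hazard category is within its rail limit and no segregation rule is violated.

Yes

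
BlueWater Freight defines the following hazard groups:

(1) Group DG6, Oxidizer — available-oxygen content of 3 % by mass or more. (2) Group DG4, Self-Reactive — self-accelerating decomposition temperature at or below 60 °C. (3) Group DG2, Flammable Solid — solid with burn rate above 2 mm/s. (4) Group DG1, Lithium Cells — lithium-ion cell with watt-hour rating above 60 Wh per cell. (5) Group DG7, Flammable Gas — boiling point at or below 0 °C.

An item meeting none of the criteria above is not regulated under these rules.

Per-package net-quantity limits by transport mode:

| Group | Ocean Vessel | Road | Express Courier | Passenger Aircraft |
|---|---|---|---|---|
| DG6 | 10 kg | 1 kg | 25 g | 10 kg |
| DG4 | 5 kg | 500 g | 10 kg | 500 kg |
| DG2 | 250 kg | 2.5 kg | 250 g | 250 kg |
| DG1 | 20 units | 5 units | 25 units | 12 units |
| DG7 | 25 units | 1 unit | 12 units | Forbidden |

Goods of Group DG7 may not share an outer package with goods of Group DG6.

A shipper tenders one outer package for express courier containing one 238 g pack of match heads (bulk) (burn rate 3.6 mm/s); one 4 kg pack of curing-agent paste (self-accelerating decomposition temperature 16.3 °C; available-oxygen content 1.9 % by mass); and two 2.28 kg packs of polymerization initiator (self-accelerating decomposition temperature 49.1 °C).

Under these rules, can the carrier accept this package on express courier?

The match heads (bulk) have burn rate 3.6 mm/s, which is > 2 mm/s, so they are Group DG2 (Flammable Solid).
The curing-agent paste has self-accelerating decomposition temperature 16.3 °C, which is ≤ 60 °C, so it is Group DG4 (Self-Reactive).
With self-accelerating decomposition temperature 49.1 °C (≤ 60 °C), the polymerization initiator falls in Group DG4.
Group DG4 net quantity: 4 kg + (two 2.28 kg packs = 4.56 kg) = 8.56 kg.
8.56 kg ≤ 10 kg (express courier limit, Group DG4) — within limit.
Group DG2 quantity: 238 g.
238 g ≤ 250 g (express courier limit, Group DG2) — within limit.
The segregation rule (Group DG7 with Group DG6) does not apply to Group DG4 with Group DG2.
Every hazard group is within its express courier limit and no segregation rule is violated.

Yes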